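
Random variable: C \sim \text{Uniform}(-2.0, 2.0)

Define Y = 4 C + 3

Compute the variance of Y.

For Y = aC + b: Var(Y) = a² * Var(C)
Var(C) = (2 + 2)^2/12 = 1.3333333
Var(Y) = 4² * 1.3333333 = 16 * 1.3333333 = 21.333333

21.333333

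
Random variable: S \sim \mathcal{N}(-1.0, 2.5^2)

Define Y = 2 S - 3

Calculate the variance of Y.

For Y = aS + b: Var(Y) = a² * Var(S)
Var(S) = 2.5^2 = 6.25
Var(Y) = 2² * 6.25 = 4 * 6.25 = 25

25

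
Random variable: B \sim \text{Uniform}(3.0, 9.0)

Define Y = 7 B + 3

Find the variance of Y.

For Y = aB + b: Var(Y) = a² * Var(B)
Var(B) = (9 - 3)^2/12 = 3
Var(Y) = 7² * 3 = 49 * 3 = 147

147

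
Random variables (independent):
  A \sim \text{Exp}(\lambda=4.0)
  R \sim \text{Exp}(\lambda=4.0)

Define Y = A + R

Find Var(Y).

For independent RVs: Var(aX + bY) = a²Var(X) + b²Var(Y)
Var(A) = 0.0625
Var(R) = 0.0625
Var(Y) = 1²*0.0625 + 1²*0.0625
= 1*0.0625 + 1*0.0625 = 0.125

0.125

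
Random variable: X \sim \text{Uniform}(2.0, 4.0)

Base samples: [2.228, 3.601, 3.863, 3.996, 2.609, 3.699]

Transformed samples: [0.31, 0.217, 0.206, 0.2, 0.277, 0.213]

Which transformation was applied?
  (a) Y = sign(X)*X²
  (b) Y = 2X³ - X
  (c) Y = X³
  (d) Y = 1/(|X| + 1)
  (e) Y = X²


Checking option (d) Y = 1/(|X| + 1):
  X = 2.228 -> Y = 0.31 ✓
  X = 3.601 -> Y = 0.217 ✓
  X = 3.863 -> Y = 0.206 ✓
All samples match this transformation.

(d) 1/(|X| + 1)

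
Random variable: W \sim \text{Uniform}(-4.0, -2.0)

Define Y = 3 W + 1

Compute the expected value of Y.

For Y = 3W + 1:
E[Y] = 3 * E[W] + 1
E[W] = (-4 - 2)/2 = -3
E[Y] = 3 * (-3) + 1 = -8

-8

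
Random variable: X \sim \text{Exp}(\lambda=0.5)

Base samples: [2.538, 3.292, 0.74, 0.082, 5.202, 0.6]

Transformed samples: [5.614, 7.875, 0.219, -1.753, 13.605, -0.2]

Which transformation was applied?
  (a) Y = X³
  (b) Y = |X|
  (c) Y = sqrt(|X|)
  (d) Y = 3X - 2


Checking option (d) Y = 3X - 2:
  X = 2.538 -> Y = 5.614 ✓
  X = 3.292 -> Y = 7.875 ✓
  X = 0.74 -> Y = 0.219 ✓
All samples match this transformation.

(d) 3X - 2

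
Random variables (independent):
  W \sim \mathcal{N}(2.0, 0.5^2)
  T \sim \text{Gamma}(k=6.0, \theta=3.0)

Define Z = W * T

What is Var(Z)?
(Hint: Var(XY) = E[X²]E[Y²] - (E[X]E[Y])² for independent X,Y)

Var(XY) = E[X²]E[Y²] - (E[X]E[Y])²
E[W] = 2, Var(W) = 0.25
E[T] = 18, Var(T) = 54
E[W²] = 0.25 + 2² = 4.25
E[T²] = 54 + 18² = 378
Var(Z) = 4.25*378 - (2*18)²
= 1606.5 - 1296 = 310.5

310.5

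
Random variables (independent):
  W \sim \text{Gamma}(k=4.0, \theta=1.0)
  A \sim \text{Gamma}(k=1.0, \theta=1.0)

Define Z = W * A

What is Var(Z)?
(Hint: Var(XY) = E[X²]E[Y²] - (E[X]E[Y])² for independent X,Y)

Var(XY) = E[X²]E[Y²] - (E[X]E[Y])²
E[W] = 4, Var(W) = 4
E[A] = 1, Var(A) = 1
E[W²] = 4 + 4² = 20
E[A²] = 1 + 1² = 2
Var(Z) = 20*2 - (4*1)²
= 40 - 16 = 24

24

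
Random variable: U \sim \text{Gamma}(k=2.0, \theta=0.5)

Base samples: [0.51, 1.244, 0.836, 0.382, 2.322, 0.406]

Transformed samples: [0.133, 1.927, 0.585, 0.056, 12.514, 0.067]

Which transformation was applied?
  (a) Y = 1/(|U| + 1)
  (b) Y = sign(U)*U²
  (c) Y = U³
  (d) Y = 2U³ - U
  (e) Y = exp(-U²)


Checking option (c) Y = U³:
  U = 0.51 -> Y = 0.133 ✓
  U = 1.244 -> Y = 1.927 ✓
  U = 0.836 -> Y = 0.585 ✓
All samples match this transformation.

(c) U³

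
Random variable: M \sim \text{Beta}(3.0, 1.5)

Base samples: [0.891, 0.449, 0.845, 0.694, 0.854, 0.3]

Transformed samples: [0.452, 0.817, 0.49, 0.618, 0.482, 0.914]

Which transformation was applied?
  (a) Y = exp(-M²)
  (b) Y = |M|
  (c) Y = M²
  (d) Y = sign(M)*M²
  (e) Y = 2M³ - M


Checking option (a) Y = exp(-M²):
  M = 0.891 -> Y = 0.452 ✓
  M = 0.449 -> Y = 0.817 ✓
  M = 0.845 -> Y = 0.49 ✓
All samples match this transformation.

(a) exp(-M²)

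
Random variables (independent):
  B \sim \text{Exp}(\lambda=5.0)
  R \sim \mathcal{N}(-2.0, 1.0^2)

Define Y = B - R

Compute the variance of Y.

For independent RVs: Var(aX + bY) = a²Var(X) + b²Var(Y)
Var(B) = 0.04
Var(R) = 1
Var(Y) = 1²*0.04 + (-1)²*1
= 1*0.04 + 1*1 = 1.04

1.04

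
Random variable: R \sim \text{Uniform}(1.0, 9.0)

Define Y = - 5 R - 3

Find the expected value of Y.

For Y = -5R - 3:
E[Y] = -5 * E[R] - 3
E[R] = (1 + 9)/2 = 5
E[Y] = -5 * 5 - 3 = -28

-28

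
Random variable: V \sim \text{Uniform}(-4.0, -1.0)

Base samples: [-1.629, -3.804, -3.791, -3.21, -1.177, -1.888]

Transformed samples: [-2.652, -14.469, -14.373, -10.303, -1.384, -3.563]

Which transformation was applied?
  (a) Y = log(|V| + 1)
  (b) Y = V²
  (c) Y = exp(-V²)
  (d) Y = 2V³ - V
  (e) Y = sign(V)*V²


Checking option (e) Y = sign(V)*V²:
  V = -1.629 -> Y = -2.652 ✓
  V = -3.804 -> Y = -14.469 ✓
  V = -3.791 -> Y = -14.373 ✓
All samples match this transformation.

(e) sign(V)*V²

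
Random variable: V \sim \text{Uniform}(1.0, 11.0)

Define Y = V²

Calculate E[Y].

Using E[X²] = Var(X) + (E[X])²:
E[V] = 6
Var(V) = (11 - 1)^2/12 = 8.3333333
E[V²] = 8.3333333 + 6² = 8.3333333 + 36 = 44.333333

44.333333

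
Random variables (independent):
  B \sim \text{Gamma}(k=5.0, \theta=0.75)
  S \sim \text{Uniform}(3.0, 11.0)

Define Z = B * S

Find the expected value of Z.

For independent RVs: E[XY] = E[X]*E[Y]
E[B] = 3.75
E[S] = 7
E[Z] = 3.75 * 7 = 26.25

26.25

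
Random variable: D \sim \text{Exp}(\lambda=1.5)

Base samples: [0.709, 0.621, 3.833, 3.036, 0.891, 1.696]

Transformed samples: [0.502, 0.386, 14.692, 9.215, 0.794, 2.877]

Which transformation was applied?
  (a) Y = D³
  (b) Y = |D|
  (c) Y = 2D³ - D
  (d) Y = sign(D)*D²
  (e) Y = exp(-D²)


Checking option (d) Y = sign(D)*D²:
  D = 0.709 -> Y = 0.502 ✓
  D = 0.621 -> Y = 0.386 ✓
  D = 3.833 -> Y = 14.692 ✓
All samples match this transformation.

(d) sign(D)*D²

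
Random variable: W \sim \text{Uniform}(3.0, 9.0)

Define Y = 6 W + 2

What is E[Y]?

For Y = 6W + 2:
E[Y] = 6 * E[W] + 2
E[W] = (3 + 9)/2 = 6
E[Y] = 6 * 6 + 2 = 38

38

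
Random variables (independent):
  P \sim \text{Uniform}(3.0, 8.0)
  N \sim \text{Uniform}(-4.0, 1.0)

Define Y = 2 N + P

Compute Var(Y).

For independent RVs: Var(aX + bY) = a²Var(X) + b²Var(Y)
Var(P) = 2.0833333
Var(N) = 2.0833333
Var(Y) = 1²*2.0833333 + 2²*2.0833333
= 1*2.0833333 + 4*2.0833333 = 10.416667

10.416667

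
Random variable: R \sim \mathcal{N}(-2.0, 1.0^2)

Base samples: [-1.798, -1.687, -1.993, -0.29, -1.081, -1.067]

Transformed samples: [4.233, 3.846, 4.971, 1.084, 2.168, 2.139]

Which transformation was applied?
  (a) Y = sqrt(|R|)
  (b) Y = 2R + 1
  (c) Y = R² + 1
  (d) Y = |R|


Checking option (c) Y = R² + 1:
  R = -1.798 -> Y = 4.233 ✓
  R = -1.687 -> Y = 3.846 ✓
  R = -1.993 -> Y = 4.971 ✓
All samples match this transformation.

(c) R² + 1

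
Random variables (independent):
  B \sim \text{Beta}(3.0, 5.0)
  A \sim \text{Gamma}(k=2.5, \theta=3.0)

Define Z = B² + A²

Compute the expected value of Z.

E[Z] = E[B²] + E[A²]
E[B²] = Var(B) + E[B]² = 0.026041667 + 0.140625 = 0.16666667
E[A²] = Var(A) + E[A]² = 22.5 + 56.25 = 78.75
E[Z] = 0.16666667 + 78.75 = 78.916667

78.916667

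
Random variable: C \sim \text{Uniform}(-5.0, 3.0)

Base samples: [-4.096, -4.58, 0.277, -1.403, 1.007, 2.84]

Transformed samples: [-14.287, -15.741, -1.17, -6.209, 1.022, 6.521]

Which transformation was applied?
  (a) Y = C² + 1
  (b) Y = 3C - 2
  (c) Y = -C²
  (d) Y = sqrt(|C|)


Checking option (b) Y = 3C - 2:
  C = -4.096 -> Y = -14.287 ✓
  C = -4.58 -> Y = -15.741 ✓
  C = 0.277 -> Y = -1.17 ✓
All samples match this transformation.

(b) 3C - 2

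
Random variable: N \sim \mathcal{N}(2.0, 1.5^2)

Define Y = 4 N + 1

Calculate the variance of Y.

For Y = aN + b: Var(Y) = a² * Var(N)
Var(N) = 1.5^2 = 2.25
Var(Y) = 4² * 2.25 = 16 * 2.25 = 36

36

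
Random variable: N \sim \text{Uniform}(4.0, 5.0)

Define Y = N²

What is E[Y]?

E[N²] = Var(N) + (E[N])² = 0.083333333 + 20.25 = 20.333333

20.333333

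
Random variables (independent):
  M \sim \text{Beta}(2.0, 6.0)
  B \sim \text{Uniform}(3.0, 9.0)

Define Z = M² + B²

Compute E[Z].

E[Z] = E[M²] + E[B²]
E[M²] = Var(M) + E[M]² = 0.020833333 + 0.0625 = 0.083333333
E[B²] = Var(B) + E[B]² = 3 + 36 = 39
E[Z] = 0.083333333 + 39 = 39.083333

39.083333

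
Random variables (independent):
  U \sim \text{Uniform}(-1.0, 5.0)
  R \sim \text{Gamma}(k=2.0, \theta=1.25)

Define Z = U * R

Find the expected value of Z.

For independent RVs: E[XY] = E[X]*E[Y]
E[U] = 2
E[R] = 2.5
E[Z] = 2 * 2.5 = 5

5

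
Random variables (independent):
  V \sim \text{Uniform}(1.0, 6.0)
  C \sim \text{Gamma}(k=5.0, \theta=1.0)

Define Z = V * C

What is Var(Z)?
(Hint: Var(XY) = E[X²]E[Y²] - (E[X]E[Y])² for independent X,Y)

Var(XY) = E[X²]E[Y²] - (E[X]E[Y])²
E[V] = 3.5, Var(V) = 2.0833333
E[C] = 5, Var(C) = 5
E[V²] = 2.0833333 + 3.5² = 14.333333
E[C²] = 5 + 5² = 30
Var(Z) = 14.333333*30 - (3.5*5)²
= 430 - 306.25 = 123.75

123.75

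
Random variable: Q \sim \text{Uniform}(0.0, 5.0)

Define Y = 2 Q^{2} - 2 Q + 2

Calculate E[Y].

E[Y] = 2*E[Q²] - 2*E[Q] + 2
E[Q] = 2.5
E[Q²] = Var(Q) + (E[Q])² = 2.0833333 + 6.25 = 8.3333333
E[Y] = 2*8.3333333 - 2*2.5 + 2 = 13.666667

13.666667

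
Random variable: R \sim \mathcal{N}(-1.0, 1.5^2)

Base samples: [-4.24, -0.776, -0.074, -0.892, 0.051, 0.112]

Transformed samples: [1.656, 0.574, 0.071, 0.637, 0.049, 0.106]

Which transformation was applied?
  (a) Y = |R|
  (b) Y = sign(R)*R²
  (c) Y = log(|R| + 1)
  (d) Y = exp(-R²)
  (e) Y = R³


Checking option (c) Y = log(|R| + 1):
  R = -4.24 -> Y = 1.656 ✓
  R = -0.776 -> Y = 0.574 ✓
  R = -0.074 -> Y = 0.071 ✓
All samples match this transformation.

(c) log(|R| + 1)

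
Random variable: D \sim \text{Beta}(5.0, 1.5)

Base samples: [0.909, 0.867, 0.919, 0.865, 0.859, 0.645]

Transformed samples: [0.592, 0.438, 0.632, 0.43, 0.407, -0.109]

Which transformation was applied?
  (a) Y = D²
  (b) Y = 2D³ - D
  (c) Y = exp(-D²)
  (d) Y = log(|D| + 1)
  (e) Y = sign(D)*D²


Checking option (b) Y = 2D³ - D:
  D = 0.909 -> Y = 0.592 ✓
  D = 0.867 -> Y = 0.438 ✓
  D = 0.919 -> Y = 0.632 ✓
All samples match this transformation.

(b) 2D³ - D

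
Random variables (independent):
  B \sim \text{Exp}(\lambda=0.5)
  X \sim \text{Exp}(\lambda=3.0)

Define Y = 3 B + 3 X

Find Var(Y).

For independent RVs: Var(aX + bY) = a²Var(X) + b²Var(Y)
Var(B) = 4
Var(X) = 0.11111111
Var(Y) = 3²*4 + 3²*0.11111111
= 9*4 + 9*0.11111111 = 37

37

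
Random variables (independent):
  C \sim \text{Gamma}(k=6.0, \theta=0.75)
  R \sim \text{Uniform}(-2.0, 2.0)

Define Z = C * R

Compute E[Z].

For independent RVs: E[XY] = E[X]*E[Y]
E[C] = 4.5
E[R] = 0
E[Z] = 4.5 * 0 = 0

0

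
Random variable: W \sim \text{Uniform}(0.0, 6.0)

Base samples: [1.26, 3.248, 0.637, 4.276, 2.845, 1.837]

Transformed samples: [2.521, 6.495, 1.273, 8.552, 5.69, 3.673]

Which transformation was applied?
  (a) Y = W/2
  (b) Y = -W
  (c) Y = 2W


Checking option (c) Y = 2W:
  W = 1.26 -> Y = 2.521 ✓
  W = 3.248 -> Y = 6.495 ✓
  W = 0.637 -> Y = 1.273 ✓
All samples match this transformation.

(c) 2W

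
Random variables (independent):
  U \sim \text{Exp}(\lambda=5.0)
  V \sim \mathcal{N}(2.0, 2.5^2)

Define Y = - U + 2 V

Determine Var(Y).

For independent RVs: Var(aX + bY) = a²Var(X) + b²Var(Y)
Var(U) = 0.04
Var(V) = 6.25
Var(Y) = (-1)²*0.04 + 2²*6.25
= 1*0.04 + 4*6.25 = 25.04

25.04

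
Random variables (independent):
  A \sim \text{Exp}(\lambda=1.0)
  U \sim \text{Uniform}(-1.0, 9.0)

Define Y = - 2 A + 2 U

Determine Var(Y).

For independent RVs: Var(aX + bY) = a²Var(X) + b²Var(Y)
Var(A) = 1
Var(U) = 8.3333333
Var(Y) = (-2)²*1 + 2²*8.3333333
= 4*1 + 4*8.3333333 = 37.333333

37.333333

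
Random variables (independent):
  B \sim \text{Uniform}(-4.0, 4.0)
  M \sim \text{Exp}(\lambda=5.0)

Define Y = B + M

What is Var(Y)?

For independent RVs: Var(aX + bY) = a²Var(X) + b²Var(Y)
Var(B) = 5.3333333
Var(M) = 0.04
Var(Y) = 1²*5.3333333 + 1²*0.04
= 1*5.3333333 + 1*0.04 = 5.3733333

5.3733333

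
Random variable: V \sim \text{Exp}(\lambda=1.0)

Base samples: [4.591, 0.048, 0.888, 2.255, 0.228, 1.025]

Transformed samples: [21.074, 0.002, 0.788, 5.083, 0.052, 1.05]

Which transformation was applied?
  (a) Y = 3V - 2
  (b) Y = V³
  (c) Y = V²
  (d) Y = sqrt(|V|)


Checking option (c) Y = V²:
  V = 4.591 -> Y = 21.074 ✓
  V = 0.048 -> Y = 0.002 ✓
  V = 0.888 -> Y = 0.788 ✓
All samples match this transformation.

(c) V²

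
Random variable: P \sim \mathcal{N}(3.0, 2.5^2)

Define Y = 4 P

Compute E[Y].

For Y = 4P:
E[Y] = 4 * E[P]
E[P] = 3.0 = 3
E[Y] = 4 * 3 = 12

12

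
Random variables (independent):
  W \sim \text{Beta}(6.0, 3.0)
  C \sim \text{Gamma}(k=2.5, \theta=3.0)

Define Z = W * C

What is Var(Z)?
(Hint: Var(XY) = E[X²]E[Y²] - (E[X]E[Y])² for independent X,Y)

Var(XY) = E[X²]E[Y²] - (E[X]E[Y])²
E[W] = 0.66666667, Var(W) = 0.022222222
E[C] = 7.5, Var(C) = 22.5
E[W²] = 0.022222222 + 0.66666667² = 0.46666667
E[C²] = 22.5 + 7.5² = 78.75
Var(Z) = 0.46666667*78.75 - (0.66666667*7.5)²
= 36.75 - 25 = 11.75

11.75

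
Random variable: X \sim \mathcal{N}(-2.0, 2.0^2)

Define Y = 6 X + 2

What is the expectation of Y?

For Y = 6X + 2:
E[Y] = 6 * E[X] + 2
E[X] = -2.0 = -2
E[Y] = 6 * (-2) + 2 = -10

-10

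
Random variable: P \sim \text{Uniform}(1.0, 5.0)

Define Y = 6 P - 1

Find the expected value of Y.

For Y = 6P - 1:
E[Y] = 6 * E[P] - 1
E[P] = (1 + 5)/2 = 3
E[Y] = 6 * 3 - 1 = 17

17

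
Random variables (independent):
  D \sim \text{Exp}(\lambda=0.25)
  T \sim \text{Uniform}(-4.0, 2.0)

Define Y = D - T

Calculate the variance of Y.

For independent RVs: Var(aX + bY) = a²Var(X) + b²Var(Y)
Var(D) = 16
Var(T) = 3
Var(Y) = 1²*16 + (-1)²*3
= 1*16 + 1*3 = 19

19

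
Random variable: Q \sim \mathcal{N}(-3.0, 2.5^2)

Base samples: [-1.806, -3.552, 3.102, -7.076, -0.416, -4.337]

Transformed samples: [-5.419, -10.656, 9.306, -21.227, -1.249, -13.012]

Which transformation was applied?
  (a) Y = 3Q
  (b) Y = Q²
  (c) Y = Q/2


Checking option (a) Y = 3Q:
  Q = -1.806 -> Y = -5.419 ✓
  Q = -3.552 -> Y = -10.656 ✓
  Q = 3.102 -> Y = 9.306 ✓
All samples match this transformation.

(a) 3Q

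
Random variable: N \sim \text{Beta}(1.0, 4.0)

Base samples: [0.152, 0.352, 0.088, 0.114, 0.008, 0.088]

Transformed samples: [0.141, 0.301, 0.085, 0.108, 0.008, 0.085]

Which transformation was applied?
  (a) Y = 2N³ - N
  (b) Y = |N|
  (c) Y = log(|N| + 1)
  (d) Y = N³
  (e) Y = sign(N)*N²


Checking option (c) Y = log(|N| + 1):
  N = 0.152 -> Y = 0.141 ✓
  N = 0.352 -> Y = 0.301 ✓
  N = 0.088 -> Y = 0.085 ✓
All samples match this transformation.

(c) log(|N| + 1)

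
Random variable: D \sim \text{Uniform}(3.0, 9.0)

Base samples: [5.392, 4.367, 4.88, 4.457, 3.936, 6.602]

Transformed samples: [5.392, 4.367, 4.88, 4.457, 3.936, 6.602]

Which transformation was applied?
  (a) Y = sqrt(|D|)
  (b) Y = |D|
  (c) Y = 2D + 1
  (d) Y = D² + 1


Checking option (b) Y = |D|:
  D = 5.392 -> Y = 5.392 ✓
  D = 4.367 -> Y = 4.367 ✓
  D = 4.88 -> Y = 4.88 ✓
All samples match this transformation.

(b) |D|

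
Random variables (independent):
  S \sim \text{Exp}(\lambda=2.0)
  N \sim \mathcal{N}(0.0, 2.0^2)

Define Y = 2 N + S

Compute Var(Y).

For independent RVs: Var(aX + bY) = a²Var(X) + b²Var(Y)
Var(S) = 0.25
Var(N) = 4
Var(Y) = 1²*0.25 + 2²*4
= 1*0.25 + 4*4 = 16.25

16.25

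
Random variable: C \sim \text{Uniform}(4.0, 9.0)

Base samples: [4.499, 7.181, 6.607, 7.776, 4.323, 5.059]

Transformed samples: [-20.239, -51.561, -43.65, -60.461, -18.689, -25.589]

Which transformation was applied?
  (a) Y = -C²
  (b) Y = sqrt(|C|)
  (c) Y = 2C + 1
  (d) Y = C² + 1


Checking option (a) Y = -C²:
  C = 4.499 -> Y = -20.239 ✓
  C = 7.181 -> Y = -51.561 ✓
  C = 6.607 -> Y = -43.65 ✓
All samples match this transformation.

(a) -C²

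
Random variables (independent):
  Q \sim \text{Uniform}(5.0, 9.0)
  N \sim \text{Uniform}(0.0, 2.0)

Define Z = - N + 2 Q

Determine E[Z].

E[Z] = 2*E[Q] - 1*E[N]
E[Q] = 7
E[N] = 1
E[Z] = 2*7 - 1*1 = 13

13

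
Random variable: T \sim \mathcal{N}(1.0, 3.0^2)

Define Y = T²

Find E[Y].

E[T²] = Var(T) + (E[T])² = 9 + 1 = 10

10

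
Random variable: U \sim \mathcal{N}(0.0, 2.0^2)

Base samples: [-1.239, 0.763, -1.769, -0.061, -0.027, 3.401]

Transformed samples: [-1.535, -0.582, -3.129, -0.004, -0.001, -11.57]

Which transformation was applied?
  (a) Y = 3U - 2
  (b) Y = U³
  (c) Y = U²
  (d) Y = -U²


Checking option (d) Y = -U²:
  U = -1.239 -> Y = -1.535 ✓
  U = 0.763 -> Y = -0.582 ✓
  U = -1.769 -> Y = -3.129 ✓
All samples match this transformation.

(d) -U²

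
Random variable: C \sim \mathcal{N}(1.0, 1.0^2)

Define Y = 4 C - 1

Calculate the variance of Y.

For Y = aC + b: Var(Y) = a² * Var(C)
Var(C) = 1.0^2 = 1
Var(Y) = 4² * 1 = 16 * 1 = 16

16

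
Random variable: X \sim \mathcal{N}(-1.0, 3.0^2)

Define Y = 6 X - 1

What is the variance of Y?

For Y = aX + b: Var(Y) = a² * Var(X)
Var(X) = 3.0^2 = 9
Var(Y) = 6² * 9 = 36 * 9 = 324

324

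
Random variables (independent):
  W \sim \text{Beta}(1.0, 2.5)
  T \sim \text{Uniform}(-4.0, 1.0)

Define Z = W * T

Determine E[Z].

For independent RVs: E[XY] = E[X]*E[Y]
E[W] = 0.28571429
E[T] = -1.5
E[Z] = 0.28571429 * (-1.5) = -0.42857143

-0.42857143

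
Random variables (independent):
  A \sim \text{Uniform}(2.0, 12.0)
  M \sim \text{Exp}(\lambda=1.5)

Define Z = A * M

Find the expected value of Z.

For independent RVs: E[XY] = E[X]*E[Y]
E[A] = 7
E[M] = 0.66666667
E[Z] = 7 * 0.66666667 = 4.6666667

4.6666667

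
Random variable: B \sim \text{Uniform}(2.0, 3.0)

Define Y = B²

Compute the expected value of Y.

Using E[X²] = Var(X) + (E[X])²:
E[B] = 2.5
Var(B) = (3 - 2)^2/12 = 0.083333333
E[B²] = 0.083333333 + 2.5² = 0.083333333 + 6.25 = 6.3333333

6.3333333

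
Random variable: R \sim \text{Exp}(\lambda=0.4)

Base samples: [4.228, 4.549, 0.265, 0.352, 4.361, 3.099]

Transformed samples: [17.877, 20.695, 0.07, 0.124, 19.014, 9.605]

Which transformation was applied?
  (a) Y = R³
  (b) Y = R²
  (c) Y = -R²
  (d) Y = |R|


Checking option (b) Y = R²:
  R = 4.228 -> Y = 17.877 ✓
  R = 4.549 -> Y = 20.695 ✓
  R = 0.265 -> Y = 0.07 ✓
All samples match this transformation.

(b) R²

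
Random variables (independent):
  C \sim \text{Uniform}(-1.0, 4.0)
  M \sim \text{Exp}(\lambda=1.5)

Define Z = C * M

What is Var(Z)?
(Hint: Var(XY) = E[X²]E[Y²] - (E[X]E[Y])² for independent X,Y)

Var(XY) = E[X²]E[Y²] - (E[X]E[Y])²
E[C] = 1.5, Var(C) = 2.0833333
E[M] = 0.66666667, Var(M) = 0.44444444
E[C²] = 2.0833333 + 1.5² = 4.3333333
E[M²] = 0.44444444 + 0.66666667² = 0.88888889
Var(Z) = 4.3333333*0.88888889 - (1.5*0.66666667)²
= 3.8518519 - 1 = 2.8518519

2.8518519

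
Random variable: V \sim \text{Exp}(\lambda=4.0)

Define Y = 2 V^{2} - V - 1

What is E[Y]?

E[Y] = 2*E[V²] - 1*E[V] - 1
E[V] = 0.25
E[V²] = Var(V) + (E[V])² = 0.0625 + 0.0625 = 0.125
E[Y] = 2*0.125 - 1*0.25 - 1 = -1

-1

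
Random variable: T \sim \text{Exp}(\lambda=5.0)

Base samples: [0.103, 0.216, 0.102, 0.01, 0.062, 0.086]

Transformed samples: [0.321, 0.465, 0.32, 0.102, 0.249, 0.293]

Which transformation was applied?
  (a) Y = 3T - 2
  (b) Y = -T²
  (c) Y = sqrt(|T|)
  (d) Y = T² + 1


Checking option (c) Y = sqrt(|T|):
  T = 0.103 -> Y = 0.321 ✓
  T = 0.216 -> Y = 0.465 ✓
  T = 0.102 -> Y = 0.32 ✓
All samples match this transformation.

(c) sqrt(|T|)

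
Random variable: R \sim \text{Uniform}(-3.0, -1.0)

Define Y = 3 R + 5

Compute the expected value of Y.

For Y = 3R + 5:
E[Y] = 3 * E[R] + 5
E[R] = (-3 - 1)/2 = -2
E[Y] = 3 * (-2) + 5 = -1

-1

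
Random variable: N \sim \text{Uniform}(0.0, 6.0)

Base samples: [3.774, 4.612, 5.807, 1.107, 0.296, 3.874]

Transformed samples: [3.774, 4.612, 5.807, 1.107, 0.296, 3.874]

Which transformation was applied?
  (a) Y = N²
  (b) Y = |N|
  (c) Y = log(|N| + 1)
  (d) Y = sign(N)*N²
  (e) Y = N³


Checking option (b) Y = |N|:
  N = 3.774 -> Y = 3.774 ✓
  N = 4.612 -> Y = 4.612 ✓
  N = 5.807 -> Y = 5.807 ✓
All samples match this transformation.

(b) |N|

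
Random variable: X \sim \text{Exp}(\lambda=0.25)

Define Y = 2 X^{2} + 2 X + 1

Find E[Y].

E[Y] = 2*E[X²] + 2*E[X] + 1
E[X] = 4
E[X²] = Var(X) + (E[X])² = 16 + 16 = 32
E[Y] = 2*32 + 2*4 + 1 = 73

73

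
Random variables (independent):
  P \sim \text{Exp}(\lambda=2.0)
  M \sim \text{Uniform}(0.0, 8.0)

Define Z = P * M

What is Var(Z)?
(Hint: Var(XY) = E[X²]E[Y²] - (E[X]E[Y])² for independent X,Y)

Var(XY) = E[X²]E[Y²] - (E[X]E[Y])²
E[P] = 0.5, Var(P) = 0.25
E[M] = 4, Var(M) = 5.3333333
E[P²] = 0.25 + 0.5² = 0.5
E[M²] = 5.3333333 + 4² = 21.333333
Var(Z) = 0.5*21.333333 - (0.5*4)²
= 10.666667 - 4 = 6.6666667

6.6666667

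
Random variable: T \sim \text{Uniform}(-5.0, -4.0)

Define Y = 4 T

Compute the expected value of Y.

For Y = 4T:
E[Y] = 4 * E[T]
E[T] = (-5 - 4)/2 = -4.5
E[Y] = 4 * (-4.5) = -18

-18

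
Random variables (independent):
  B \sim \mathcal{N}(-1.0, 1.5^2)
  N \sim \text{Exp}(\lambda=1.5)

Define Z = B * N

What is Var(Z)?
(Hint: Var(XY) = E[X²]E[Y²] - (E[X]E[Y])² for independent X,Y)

Var(XY) = E[X²]E[Y²] - (E[X]E[Y])²
E[B] = -1, Var(B) = 2.25
E[N] = 0.66666667, Var(N) = 0.44444444
E[B²] = 2.25 + (-1)² = 3.25
E[N²] = 0.44444444 + 0.66666667² = 0.88888889
Var(Z) = 3.25*0.88888889 - (-1*0.66666667)²
= 2.8888889 - 0.44444444 = 2.4444444

2.4444444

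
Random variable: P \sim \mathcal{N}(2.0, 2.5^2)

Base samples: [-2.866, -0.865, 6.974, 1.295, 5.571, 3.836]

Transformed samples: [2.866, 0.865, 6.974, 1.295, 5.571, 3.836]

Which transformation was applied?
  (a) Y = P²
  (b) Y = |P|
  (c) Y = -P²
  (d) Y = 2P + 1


Checking option (b) Y = |P|:
  P = -2.866 -> Y = 2.866 ✓
  P = -0.865 -> Y = 0.865 ✓
  P = 6.974 -> Y = 6.974 ✓
All samples match this transformation.

(b) |P|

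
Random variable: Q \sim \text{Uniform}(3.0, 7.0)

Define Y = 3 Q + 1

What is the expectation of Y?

For Y = 3Q + 1:
E[Y] = 3 * E[Q] + 1
E[Q] = (3 + 7)/2 = 5
E[Y] = 3 * 5 + 1 = 16

16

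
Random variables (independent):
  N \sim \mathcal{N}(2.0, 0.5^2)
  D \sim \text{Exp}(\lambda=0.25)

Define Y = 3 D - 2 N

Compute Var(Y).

For independent RVs: Var(aX + bY) = a²Var(X) + b²Var(Y)
Var(N) = 0.25
Var(D) = 16
Var(Y) = (-2)²*0.25 + 3²*16
= 4*0.25 + 9*16 = 145

145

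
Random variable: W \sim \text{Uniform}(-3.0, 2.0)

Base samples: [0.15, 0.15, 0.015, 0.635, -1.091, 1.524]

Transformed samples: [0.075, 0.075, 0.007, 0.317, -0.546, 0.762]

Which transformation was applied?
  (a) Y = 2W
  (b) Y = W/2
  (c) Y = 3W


Checking option (b) Y = W/2:
  W = 0.15 -> Y = 0.075 ✓
  W = 0.15 -> Y = 0.075 ✓
  W = 0.015 -> Y = 0.007 ✓
All samples match this transformation.

(b) W/2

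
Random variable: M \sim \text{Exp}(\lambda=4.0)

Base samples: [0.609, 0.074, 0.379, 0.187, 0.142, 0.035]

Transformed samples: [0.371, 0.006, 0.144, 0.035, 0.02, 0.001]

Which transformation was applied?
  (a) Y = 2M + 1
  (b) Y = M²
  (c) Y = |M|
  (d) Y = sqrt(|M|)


Checking option (b) Y = M²:
  M = 0.609 -> Y = 0.371 ✓
  M = 0.074 -> Y = 0.006 ✓
  M = 0.379 -> Y = 0.144 ✓
All samples match this transformation.

(b) M²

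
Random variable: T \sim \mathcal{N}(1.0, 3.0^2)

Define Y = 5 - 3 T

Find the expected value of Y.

For Y = -3T + 5:
E[Y] = -3 * E[T] + 5
E[T] = 1.0 = 1
E[Y] = -3 * 1 + 5 = 2

2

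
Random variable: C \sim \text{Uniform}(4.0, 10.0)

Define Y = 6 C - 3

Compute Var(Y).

For Y = aC + b: Var(Y) = a² * Var(C)
Var(C) = (10 - 4)^2/12 = 3
Var(Y) = 6² * 3 = 36 * 3 = 108

108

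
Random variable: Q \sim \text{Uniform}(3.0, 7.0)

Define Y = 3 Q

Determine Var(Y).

For Y = aQ + b: Var(Y) = a² * Var(Q)
Var(Q) = (7 - 3)^2/12 = 1.3333333
Var(Y) = 3² * 1.3333333 = 9 * 1.3333333 = 12

12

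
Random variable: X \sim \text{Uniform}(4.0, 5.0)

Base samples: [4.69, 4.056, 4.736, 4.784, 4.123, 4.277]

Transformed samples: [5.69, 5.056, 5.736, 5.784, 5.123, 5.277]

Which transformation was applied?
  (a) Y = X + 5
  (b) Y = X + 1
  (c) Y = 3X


Checking option (b) Y = X + 1:
  X = 4.69 -> Y = 5.69 ✓
  X = 4.056 -> Y = 5.056 ✓
  X = 4.736 -> Y = 5.736 ✓
All samples match this transformation.

(b) X + 1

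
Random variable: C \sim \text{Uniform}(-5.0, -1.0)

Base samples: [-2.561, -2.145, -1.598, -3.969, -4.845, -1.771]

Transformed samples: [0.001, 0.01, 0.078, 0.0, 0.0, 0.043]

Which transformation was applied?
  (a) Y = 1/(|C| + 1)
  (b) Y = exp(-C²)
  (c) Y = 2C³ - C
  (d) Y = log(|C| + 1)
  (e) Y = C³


Checking option (b) Y = exp(-C²):
  C = -2.561 -> Y = 0.001 ✓
  C = -2.145 -> Y = 0.01 ✓
  C = -1.598 -> Y = 0.078 ✓
All samples match this transformation.

(b) exp(-C²)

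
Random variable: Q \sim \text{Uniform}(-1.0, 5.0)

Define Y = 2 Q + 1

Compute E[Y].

For Y = 2Q + 1:
E[Y] = 2 * E[Q] + 1
E[Q] = (-1 + 5)/2 = 2
E[Y] = 2 * 2 + 1 = 5

5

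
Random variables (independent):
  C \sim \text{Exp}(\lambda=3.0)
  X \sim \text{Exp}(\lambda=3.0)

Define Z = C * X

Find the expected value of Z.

For independent RVs: E[XY] = E[X]*E[Y]
E[C] = 0.33333333
E[X] = 0.33333333
E[Z] = 0.33333333 * 0.33333333 = 0.11111111

0.11111111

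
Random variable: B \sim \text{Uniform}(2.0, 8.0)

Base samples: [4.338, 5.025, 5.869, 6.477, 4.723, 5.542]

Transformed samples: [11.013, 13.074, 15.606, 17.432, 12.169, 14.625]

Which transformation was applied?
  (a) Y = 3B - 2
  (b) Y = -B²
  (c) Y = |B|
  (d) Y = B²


Checking option (a) Y = 3B - 2:
  B = 4.338 -> Y = 11.013 ✓
  B = 5.025 -> Y = 13.074 ✓
  B = 5.869 -> Y = 15.606 ✓
All samples match this transformation.

(a) 3B - 2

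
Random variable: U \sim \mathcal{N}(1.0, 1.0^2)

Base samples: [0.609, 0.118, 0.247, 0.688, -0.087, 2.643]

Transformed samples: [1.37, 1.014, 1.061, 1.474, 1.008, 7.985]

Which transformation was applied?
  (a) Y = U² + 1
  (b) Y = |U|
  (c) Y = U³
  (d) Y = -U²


Checking option (a) Y = U² + 1:
  U = 0.609 -> Y = 1.37 ✓
  U = 0.118 -> Y = 1.014 ✓
  U = 0.247 -> Y = 1.061 ✓
All samples match this transformation.

(a) U² + 1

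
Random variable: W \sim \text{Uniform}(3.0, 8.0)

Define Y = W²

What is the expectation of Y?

E[W²] = Var(W) + (E[W])² = 2.0833333 + 30.25 = 32.333333

32.333333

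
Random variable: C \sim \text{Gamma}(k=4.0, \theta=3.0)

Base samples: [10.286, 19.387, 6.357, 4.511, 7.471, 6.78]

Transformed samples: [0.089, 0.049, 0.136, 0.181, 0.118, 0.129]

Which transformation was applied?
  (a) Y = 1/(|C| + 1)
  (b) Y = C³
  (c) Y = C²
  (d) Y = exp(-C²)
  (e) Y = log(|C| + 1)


Checking option (a) Y = 1/(|C| + 1):
  C = 10.286 -> Y = 0.089 ✓
  C = 19.387 -> Y = 0.049 ✓
  C = 6.357 -> Y = 0.136 ✓
All samples match this transformation.

(a) 1/(|C| + 1)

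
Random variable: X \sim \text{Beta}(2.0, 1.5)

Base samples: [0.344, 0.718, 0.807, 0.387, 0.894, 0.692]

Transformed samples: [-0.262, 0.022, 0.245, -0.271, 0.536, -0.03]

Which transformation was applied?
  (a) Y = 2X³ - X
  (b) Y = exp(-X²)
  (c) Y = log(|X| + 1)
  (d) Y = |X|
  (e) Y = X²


Checking option (a) Y = 2X³ - X:
  X = 0.344 -> Y = -0.262 ✓
  X = 0.718 -> Y = 0.022 ✓
  X = 0.807 -> Y = 0.245 ✓
All samples match this transformation.

(a) 2X³ - X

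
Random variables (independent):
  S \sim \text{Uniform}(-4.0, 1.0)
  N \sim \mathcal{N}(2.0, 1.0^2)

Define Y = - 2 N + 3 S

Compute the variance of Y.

For independent RVs: Var(aX + bY) = a²Var(X) + b²Var(Y)
Var(S) = 2.0833333
Var(N) = 1
Var(Y) = 3²*2.0833333 + (-2)²*1
= 9*2.0833333 + 4*1 = 22.75

22.75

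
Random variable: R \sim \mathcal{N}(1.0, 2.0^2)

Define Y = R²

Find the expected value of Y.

Using E[X²] = Var(X) + (E[X])²:
E[R] = 1
Var(R) = 2.0^2 = 4
E[R²] = 4 + 1² = 4 + 1 = 5

5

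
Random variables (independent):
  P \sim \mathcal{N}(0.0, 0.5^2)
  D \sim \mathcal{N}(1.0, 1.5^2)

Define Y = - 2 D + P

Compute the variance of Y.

For independent RVs: Var(aX + bY) = a²Var(X) + b²Var(Y)
Var(P) = 0.25
Var(D) = 2.25
Var(Y) = 1²*0.25 + (-2)²*2.25
= 1*0.25 + 4*2.25 = 9.25

9.25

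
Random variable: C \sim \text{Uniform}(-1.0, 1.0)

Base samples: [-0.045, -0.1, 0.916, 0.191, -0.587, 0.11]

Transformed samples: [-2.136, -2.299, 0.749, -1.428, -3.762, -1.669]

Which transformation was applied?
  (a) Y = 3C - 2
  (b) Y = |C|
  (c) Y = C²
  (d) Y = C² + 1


Checking option (a) Y = 3C - 2:
  C = -0.045 -> Y = -2.136 ✓
  C = -0.1 -> Y = -2.299 ✓
  C = 0.916 -> Y = 0.749 ✓
All samples match this transformation.

(a) 3C - 2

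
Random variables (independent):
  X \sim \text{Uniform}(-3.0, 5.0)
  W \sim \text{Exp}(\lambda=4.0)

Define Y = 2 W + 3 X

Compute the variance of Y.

For independent RVs: Var(aX + bY) = a²Var(X) + b²Var(Y)
Var(X) = 5.3333333
Var(W) = 0.0625
Var(Y) = 3²*5.3333333 + 2²*0.0625
= 9*5.3333333 + 4*0.0625 = 48.25

48.25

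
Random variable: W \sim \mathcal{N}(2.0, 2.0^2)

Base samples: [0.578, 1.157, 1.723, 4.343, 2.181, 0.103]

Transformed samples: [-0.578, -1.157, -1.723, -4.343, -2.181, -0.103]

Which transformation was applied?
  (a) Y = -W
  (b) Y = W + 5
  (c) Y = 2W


Checking option (a) Y = -W:
  W = 0.578 -> Y = -0.578 ✓
  W = 1.157 -> Y = -1.157 ✓
  W = 1.723 -> Y = -1.723 ✓
All samples match this transformation.

(a) -W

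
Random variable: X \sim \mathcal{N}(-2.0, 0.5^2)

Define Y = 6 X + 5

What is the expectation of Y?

For Y = 6X + 5:
E[Y] = 6 * E[X] + 5
E[X] = -2.0 = -2
E[Y] = 6 * (-2) + 5 = -7

-7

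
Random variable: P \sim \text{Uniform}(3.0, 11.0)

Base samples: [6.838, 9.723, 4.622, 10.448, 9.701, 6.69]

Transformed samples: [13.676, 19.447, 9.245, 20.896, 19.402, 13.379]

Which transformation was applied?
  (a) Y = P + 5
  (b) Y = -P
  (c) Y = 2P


Checking option (c) Y = 2P:
  P = 6.838 -> Y = 13.676 ✓
  P = 9.723 -> Y = 19.447 ✓
  P = 4.622 -> Y = 9.245 ✓
All samples match this transformation.

(c) 2P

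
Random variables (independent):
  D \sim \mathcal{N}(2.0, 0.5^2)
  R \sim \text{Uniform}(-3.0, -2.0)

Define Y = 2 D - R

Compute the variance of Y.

For independent RVs: Var(aX + bY) = a²Var(X) + b²Var(Y)
Var(D) = 0.25
Var(R) = 0.083333333
Var(Y) = 2²*0.25 + (-1)²*0.083333333
= 4*0.25 + 1*0.083333333 = 1.0833333

1.0833333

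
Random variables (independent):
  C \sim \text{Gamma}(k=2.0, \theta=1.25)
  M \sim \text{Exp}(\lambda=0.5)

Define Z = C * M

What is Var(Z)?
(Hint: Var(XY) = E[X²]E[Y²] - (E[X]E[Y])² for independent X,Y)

Var(XY) = E[X²]E[Y²] - (E[X]E[Y])²
E[C] = 2.5, Var(C) = 3.125
E[M] = 2, Var(M) = 4
E[C²] = 3.125 + 2.5² = 9.375
E[M²] = 4 + 2² = 8
Var(Z) = 9.375*8 - (2.5*2)²
= 75 - 25 = 50

50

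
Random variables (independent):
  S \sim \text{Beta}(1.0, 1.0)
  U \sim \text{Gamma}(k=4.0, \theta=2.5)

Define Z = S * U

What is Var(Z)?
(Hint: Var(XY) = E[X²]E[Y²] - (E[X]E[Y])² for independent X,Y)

Var(XY) = E[X²]E[Y²] - (E[X]E[Y])²
E[S] = 0.5, Var(S) = 0.083333333
E[U] = 10, Var(U) = 25
E[S²] = 0.083333333 + 0.5² = 0.33333333
E[U²] = 25 + 10² = 125
Var(Z) = 0.33333333*125 - (0.5*10)²
= 41.666667 - 25 = 16.666667

16.666667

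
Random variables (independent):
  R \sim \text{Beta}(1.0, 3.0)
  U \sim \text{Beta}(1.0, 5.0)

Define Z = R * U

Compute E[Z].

For independent RVs: E[XY] = E[X]*E[Y]
E[R] = 0.25
E[U] = 0.16666667
E[Z] = 0.25 * 0.16666667 = 0.041666667

0.041666667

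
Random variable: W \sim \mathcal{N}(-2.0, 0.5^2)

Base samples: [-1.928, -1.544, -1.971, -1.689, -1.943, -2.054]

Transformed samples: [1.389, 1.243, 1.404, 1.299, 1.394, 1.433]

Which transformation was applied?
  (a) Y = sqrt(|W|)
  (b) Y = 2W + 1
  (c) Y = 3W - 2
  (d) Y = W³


Checking option (a) Y = sqrt(|W|):
  W = -1.928 -> Y = 1.389 ✓
  W = -1.544 -> Y = 1.243 ✓
  W = -1.971 -> Y = 1.404 ✓
All samples match this transformation.

(a) sqrt(|W|)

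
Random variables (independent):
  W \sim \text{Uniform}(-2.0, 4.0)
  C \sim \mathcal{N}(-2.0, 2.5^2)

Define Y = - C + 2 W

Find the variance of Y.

For independent RVs: Var(aX + bY) = a²Var(X) + b²Var(Y)
Var(W) = 3
Var(C) = 6.25
Var(Y) = 2²*3 + (-1)²*6.25
= 4*3 + 1*6.25 = 18.25

18.25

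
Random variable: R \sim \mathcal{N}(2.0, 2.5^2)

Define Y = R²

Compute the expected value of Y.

Using E[X²] = Var(X) + (E[X])²:
E[R] = 2
Var(R) = 2.5^2 = 6.25
E[R²] = 6.25 + 2² = 6.25 + 4 = 10.25

10.25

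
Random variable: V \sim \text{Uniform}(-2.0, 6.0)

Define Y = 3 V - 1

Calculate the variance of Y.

For Y = aV + b: Var(Y) = a² * Var(V)
Var(V) = (6 + 2)^2/12 = 5.3333333
Var(Y) = 3² * 5.3333333 = 9 * 5.3333333 = 48

48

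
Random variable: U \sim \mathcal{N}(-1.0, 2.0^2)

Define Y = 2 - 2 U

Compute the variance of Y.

For Y = aU + b: Var(Y) = a² * Var(U)
Var(U) = 2.0^2 = 4
Var(Y) = (-2)² * 4 = 4 * 4 = 16

16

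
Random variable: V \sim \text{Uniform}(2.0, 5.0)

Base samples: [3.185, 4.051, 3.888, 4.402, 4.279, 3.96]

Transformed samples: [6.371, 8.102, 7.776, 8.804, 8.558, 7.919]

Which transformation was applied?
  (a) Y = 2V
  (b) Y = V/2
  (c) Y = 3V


Checking option (a) Y = 2V:
  V = 3.185 -> Y = 6.371 ✓
  V = 4.051 -> Y = 8.102 ✓
  V = 3.888 -> Y = 7.776 ✓
All samples match this transformation.

(a) 2V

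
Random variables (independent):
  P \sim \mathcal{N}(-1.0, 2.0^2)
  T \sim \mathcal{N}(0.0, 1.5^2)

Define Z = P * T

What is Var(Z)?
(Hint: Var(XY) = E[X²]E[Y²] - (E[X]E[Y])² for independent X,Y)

Var(XY) = E[X²]E[Y²] - (E[X]E[Y])²
E[P] = -1, Var(P) = 4
E[T] = 0, Var(T) = 2.25
E[P²] = 4 + (-1)² = 5
E[T²] = 2.25 + 0² = 2.25
Var(Z) = 5*2.25 - (-1*0)²
= 11.25 - 0 = 11.25

11.25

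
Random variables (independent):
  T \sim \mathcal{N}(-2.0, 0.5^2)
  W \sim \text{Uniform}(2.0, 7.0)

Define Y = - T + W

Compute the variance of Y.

For independent RVs: Var(aX + bY) = a²Var(X) + b²Var(Y)
Var(T) = 0.25
Var(W) = 2.0833333
Var(Y) = (-1)²*0.25 + 1²*2.0833333
= 1*0.25 + 1*2.0833333 = 2.3333333

2.3333333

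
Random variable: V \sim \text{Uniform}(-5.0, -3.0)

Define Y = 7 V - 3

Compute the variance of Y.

For Y = aV + b: Var(Y) = a² * Var(V)
Var(V) = (-3 + 5)^2/12 = 0.33333333
Var(Y) = 7² * 0.33333333 = 49 * 0.33333333 = 16.333333

16.333333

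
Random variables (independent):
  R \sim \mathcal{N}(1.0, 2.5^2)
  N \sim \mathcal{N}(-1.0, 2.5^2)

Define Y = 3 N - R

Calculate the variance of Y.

For independent RVs: Var(aX + bY) = a²Var(X) + b²Var(Y)
Var(R) = 6.25
Var(N) = 6.25
Var(Y) = (-1)²*6.25 + 3²*6.25
= 1*6.25 + 9*6.25 = 62.5

62.5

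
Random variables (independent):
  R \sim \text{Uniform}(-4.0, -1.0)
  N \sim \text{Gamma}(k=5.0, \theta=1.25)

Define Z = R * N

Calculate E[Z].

For independent RVs: E[XY] = E[X]*E[Y]
E[R] = -2.5
E[N] = 6.25
E[Z] = -2.5 * 6.25 = -15.625

-15.625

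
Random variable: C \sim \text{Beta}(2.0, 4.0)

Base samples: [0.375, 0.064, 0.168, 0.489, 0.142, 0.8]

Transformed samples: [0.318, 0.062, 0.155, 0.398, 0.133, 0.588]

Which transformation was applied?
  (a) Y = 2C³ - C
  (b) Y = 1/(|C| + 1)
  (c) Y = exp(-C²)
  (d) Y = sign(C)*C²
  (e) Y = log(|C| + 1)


Checking option (e) Y = log(|C| + 1):
  C = 0.375 -> Y = 0.318 ✓
  C = 0.064 -> Y = 0.062 ✓
  C = 0.168 -> Y = 0.155 ✓
All samples match this transformation.

(e) log(|C| + 1)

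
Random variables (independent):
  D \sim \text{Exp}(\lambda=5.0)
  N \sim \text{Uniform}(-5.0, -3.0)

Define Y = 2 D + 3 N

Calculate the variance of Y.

For independent RVs: Var(aX + bY) = a²Var(X) + b²Var(Y)
Var(D) = 0.04
Var(N) = 0.33333333
Var(Y) = 2²*0.04 + 3²*0.33333333
= 4*0.04 + 9*0.33333333 = 3.16

3.16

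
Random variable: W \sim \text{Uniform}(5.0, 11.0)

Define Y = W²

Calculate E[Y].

Using E[X²] = Var(X) + (E[X])²:
E[W] = 8
Var(W) = (11 - 5)^2/12 = 3
E[W²] = 3 + 8² = 3 + 64 = 67

67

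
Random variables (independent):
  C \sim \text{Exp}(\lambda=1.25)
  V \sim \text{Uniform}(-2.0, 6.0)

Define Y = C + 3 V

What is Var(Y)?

For independent RVs: Var(aX + bY) = a²Var(X) + b²Var(Y)
Var(C) = 0.64
Var(V) = 5.3333333
Var(Y) = 1²*0.64 + 3²*5.3333333
= 1*0.64 + 9*5.3333333 = 48.64

48.64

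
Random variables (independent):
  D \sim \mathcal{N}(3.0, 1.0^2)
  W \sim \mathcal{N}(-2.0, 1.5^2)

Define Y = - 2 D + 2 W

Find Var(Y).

For independent RVs: Var(aX + bY) = a²Var(X) + b²Var(Y)
Var(D) = 1
Var(W) = 2.25
Var(Y) = (-2)²*1 + 2²*2.25
= 4*1 + 4*2.25 = 13

13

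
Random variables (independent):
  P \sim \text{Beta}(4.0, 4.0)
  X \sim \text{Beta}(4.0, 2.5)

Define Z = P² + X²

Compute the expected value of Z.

E[Z] = E[P²] + E[X²]
E[P²] = Var(P) + E[P]² = 0.027777778 + 0.25 = 0.27777778
E[X²] = Var(X) + E[X]² = 0.031558185 + 0.37869822 = 0.41025641
E[Z] = 0.27777778 + 0.41025641 = 0.68803419

0.68803419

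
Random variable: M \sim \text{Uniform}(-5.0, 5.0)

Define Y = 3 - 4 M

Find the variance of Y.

For Y = aM + b: Var(Y) = a² * Var(M)
Var(M) = (5 + 5)^2/12 = 8.3333333
Var(Y) = (-4)² * 8.3333333 = 16 * 8.3333333 = 133.33333

133.33333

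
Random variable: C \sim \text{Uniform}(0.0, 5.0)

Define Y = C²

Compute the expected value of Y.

Using E[X²] = Var(X) + (E[X])²:
E[C] = 2.5
Var(C) = (5 - 0)^2/12 = 2.0833333
E[C²] = 2.0833333 + 2.5² = 2.0833333 + 6.25 = 8.3333333

8.3333333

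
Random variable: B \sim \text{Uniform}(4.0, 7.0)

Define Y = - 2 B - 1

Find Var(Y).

For Y = aB + b: Var(Y) = a² * Var(B)
Var(B) = (7 - 4)^2/12 = 0.75
Var(Y) = (-2)² * 0.75 = 4 * 0.75 = 3

3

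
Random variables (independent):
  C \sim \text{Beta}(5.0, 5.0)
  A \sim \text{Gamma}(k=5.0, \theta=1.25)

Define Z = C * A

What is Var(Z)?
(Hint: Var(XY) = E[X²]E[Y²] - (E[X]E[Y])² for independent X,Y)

Var(XY) = E[X²]E[Y²] - (E[X]E[Y])²
E[C] = 0.5, Var(C) = 0.022727273
E[A] = 6.25, Var(A) = 7.8125
E[C²] = 0.022727273 + 0.5² = 0.27272727
E[A²] = 7.8125 + 6.25² = 46.875
Var(Z) = 0.27272727*46.875 - (0.5*6.25)²
= 12.784091 - 9.765625 = 3.0184659

3.0184659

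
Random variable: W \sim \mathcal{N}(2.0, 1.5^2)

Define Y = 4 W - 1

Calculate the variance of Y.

For Y = aW + b: Var(Y) = a² * Var(W)
Var(W) = 1.5^2 = 2.25
Var(Y) = 4² * 2.25 = 16 * 2.25 = 36

36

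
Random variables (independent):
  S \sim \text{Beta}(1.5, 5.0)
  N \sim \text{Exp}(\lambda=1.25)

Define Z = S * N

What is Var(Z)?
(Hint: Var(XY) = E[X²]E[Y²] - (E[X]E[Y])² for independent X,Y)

Var(XY) = E[X²]E[Y²] - (E[X]E[Y])²
E[S] = 0.23076923, Var(S) = 0.023668639
E[N] = 0.8, Var(N) = 0.64
E[S²] = 0.023668639 + 0.23076923² = 0.076923077
E[N²] = 0.64 + 0.8² = 1.28
Var(Z) = 0.076923077*1.28 - (0.23076923*0.8)²
= 0.098461538 - 0.03408284 = 0.064378698

0.064378698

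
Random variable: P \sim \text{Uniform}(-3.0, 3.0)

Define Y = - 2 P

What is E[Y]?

For Y = -2P:
E[Y] = -2 * E[P]
E[P] = (-3 + 3)/2 = 0
E[Y] = -2 * 0 = 0

0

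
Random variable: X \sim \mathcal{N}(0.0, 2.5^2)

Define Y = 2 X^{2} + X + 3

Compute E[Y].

E[Y] = 2*E[X²] + 1*E[X] + 3
E[X] = 0
E[X²] = Var(X) + (E[X])² = 6.25 + 0 = 6.25
E[Y] = 2*6.25 + 1*0 + 3 = 15.5

15.5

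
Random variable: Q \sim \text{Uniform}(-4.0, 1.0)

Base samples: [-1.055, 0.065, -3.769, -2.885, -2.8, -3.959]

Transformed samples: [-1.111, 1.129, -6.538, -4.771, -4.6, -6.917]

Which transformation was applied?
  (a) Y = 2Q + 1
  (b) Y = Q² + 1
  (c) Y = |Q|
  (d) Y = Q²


Checking option (a) Y = 2Q + 1:
  Q = -1.055 -> Y = -1.111 ✓
  Q = 0.065 -> Y = 1.129 ✓
  Q = -3.769 -> Y = -6.538 ✓
All samples match this transformation.

(a) 2Q + 1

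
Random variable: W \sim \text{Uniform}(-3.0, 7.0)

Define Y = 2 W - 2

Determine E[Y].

For Y = 2W - 2:
E[Y] = 2 * E[W] - 2
E[W] = (-3 + 7)/2 = 2
E[Y] = 2 * 2 - 2 = 2

2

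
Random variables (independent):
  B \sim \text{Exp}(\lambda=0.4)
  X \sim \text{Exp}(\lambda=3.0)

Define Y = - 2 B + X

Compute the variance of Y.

For independent RVs: Var(aX + bY) = a²Var(X) + b²Var(Y)
Var(B) = 6.25
Var(X) = 0.11111111
Var(Y) = (-2)²*6.25 + 1²*0.11111111
= 4*6.25 + 1*0.11111111 = 25.111111

25.111111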